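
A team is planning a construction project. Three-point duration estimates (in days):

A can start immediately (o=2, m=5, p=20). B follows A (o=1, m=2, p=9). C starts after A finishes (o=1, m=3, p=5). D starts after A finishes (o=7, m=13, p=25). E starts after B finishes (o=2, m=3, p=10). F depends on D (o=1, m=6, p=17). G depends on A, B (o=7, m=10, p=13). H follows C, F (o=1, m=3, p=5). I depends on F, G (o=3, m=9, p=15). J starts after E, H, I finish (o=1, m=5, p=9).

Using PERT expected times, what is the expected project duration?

te_A = (2 + 4·5 + 20)/6 = 42/6 = 7
te_B = (1 + 4·2 + 9)/6 = 18/6 = 3
te_C = (1 + 4·3 + 5)/6 = 18/6 = 3
te_D = (7 + 4·13 + 25)/6 = 84/6 = 14
te_E = (2 + 4·3 + 10)/6 = 24/6 = 4
te_F = (1 + 4·6 + 17)/6 = 42/6 = 7
te_G = (7 + 4·10 + 13)/6 = 60/6 = 10
te_H = (1 + 4·3 + 5)/6 = 18/6 = 3
te_I = (3 + 4·9 + 15)/6 = 54/6 = 9
te_J = (1 + 4·5 + 9)/6 = 30/6 = 5

Forward pass:
ES_A = 0; EF_A = 7
ES_B = 7; EF_B = 7+3 = 10
ES_C = 7; EF_C = 7+3 = 10
ES_D = 7; EF_D = 7+14 = 21
ES_E = 10; EF_E = 10+4 = 14
ES_F = 21; EF_F = 21+7 = 28
ES_G = max(EF_A=7, EF_B=10) = 10; EF_G = 10+10 = 20
ES_H = max(EF_C=10, EF_F=28) = 28; EF_H = 28+3 = 31
ES_I = max(EF_F=28, EF_G=20) = 28; EF_I = 28+9 = 37
ES_J = max(EF_E=14, EF_H=31, EF_I=37) = 37; EF_J = 37+5 = 42
Expected project duration μ = 42 days. Critical path: A → D → F → I → J.

42 days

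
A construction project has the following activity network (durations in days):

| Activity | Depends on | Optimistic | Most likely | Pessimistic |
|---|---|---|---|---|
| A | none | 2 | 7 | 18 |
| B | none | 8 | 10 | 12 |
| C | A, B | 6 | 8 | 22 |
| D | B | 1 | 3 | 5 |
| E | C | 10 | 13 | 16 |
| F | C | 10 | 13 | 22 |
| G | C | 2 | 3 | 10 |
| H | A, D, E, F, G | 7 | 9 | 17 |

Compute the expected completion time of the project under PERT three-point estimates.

44 days

te_A = (2 + 4·7 + 18)/6 = 48/6 = 8
te_B = (8 + 4·10 + 12)/6 = 60/6 = 10
te_C = (6 + 4·8 + 22)/6 = 60/6 = 10
te_D = (1 + 4·3 + 5)/6 = 18/6 = 3
te_E = (10 + 4·13 + 16)/6 = 78/6 = 13
te_F = (10 + 4·13 + 22)/6 = 84/6 = 14
te_G = (2 + 4·3 + 10)/6 = 24/6 = 4
te_H = (7 + 4·9 + 17)/6 = 60/6 = 10

Forward pass:
ES_A = 0; EF_A = 8
ES_B = 0; EF_B = 10
ES_C = max(EF_A=8, EF_B=10) = 10; EF_C = 10+10 = 20
ES_D = 10; EF_D = 10+3 = 13
ES_E = 20; EF_E = 20+13 = 33
ES_F = 20; EF_F = 20+14 = 34
ES_G = 20; EF_G = 20+4 = 24
ES_H = max(EF_A=8, EF_D=13, EF_E=33, EF_F=34, EF_G=24) = 34; EF_H = 34+10 = 44
Expected project duration μ = 44 days. Critical path: B → C → F → H.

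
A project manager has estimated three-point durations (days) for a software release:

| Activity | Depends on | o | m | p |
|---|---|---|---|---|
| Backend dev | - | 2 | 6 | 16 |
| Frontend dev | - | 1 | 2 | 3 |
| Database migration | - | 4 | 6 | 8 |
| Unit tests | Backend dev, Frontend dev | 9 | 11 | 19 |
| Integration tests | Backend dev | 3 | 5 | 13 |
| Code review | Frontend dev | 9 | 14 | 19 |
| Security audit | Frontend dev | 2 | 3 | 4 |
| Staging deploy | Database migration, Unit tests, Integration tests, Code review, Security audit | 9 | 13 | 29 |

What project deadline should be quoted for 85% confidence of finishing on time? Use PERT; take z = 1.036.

38.6 days

te_Backend dev = (2 + 4·6 + 16)/6 = 42/6 = 7; σ²_Backend dev = ((16−2)/6)² = 5.444
te_Frontend dev = (1 + 4·2 + 3)/6 = 12/6 = 2; σ²_Frontend dev = ((3−1)/6)² = 0.111
te_Database migration = (4 + 4·6 + 8)/6 = 36/6 = 6; σ²_Database migration = ((8−4)/6)² = 0.444
te_Unit tests = (9 + 4·11 + 19)/6 = 72/6 = 12; σ²_Unit tests = ((19−9)/6)² = 2.778
te_Integration tests = (3 + 4·5 + 13)/6 = 36/6 = 6; σ²_Integration tests = ((13−3)/6)² = 2.778
te_Code review = (9 + 4·14 + 19)/6 = 84/6 = 14; σ²_Code review = ((19−9)/6)² = 2.778
te_Security audit = (2 + 4·3 + 4)/6 = 18/6 = 3; σ²_Security audit = ((4−2)/6)² = 0.111
te_Staging deploy = (9 + 4·13 + 29)/6 = 90/6 = 15; σ²_Staging deploy = ((29−9)/6)² = 11.111

Forward pass:
ES_Backend dev = 0; EF_Backend dev = 7
ES_Frontend dev = 0; EF_Frontend dev = 2
ES_Database migration = 0; EF_Database migration = 6
ES_Unit tests = max(EF_Backend dev=7, EF_Frontend dev=2) = 7; EF_Unit tests = 7+12 = 19
ES_Integration tests = 7; EF_Integration tests = 7+6 = 13
ES_Code review = 2; EF_Code review = 2+14 = 16
ES_Security audit = 2; EF_Security audit = 2+3 = 5
ES_Staging deploy = max(EF_Database migration=6, EF_Unit tests=19, EF_Integration tests=13, EF_Code review=16, EF_Security audit=5) = 19; EF_Staging deploy = 19+15 = 34
Expected project duration μ = 34 days. Critical path: Backend dev → Unit tests → Staging deploy.

Variance along critical path = 5.444 + 2.778 + 11.111 = 19.333; σ = 4.397 days.
D = μ + z·σ = 34 + 1.036·4.397 = 38.6 days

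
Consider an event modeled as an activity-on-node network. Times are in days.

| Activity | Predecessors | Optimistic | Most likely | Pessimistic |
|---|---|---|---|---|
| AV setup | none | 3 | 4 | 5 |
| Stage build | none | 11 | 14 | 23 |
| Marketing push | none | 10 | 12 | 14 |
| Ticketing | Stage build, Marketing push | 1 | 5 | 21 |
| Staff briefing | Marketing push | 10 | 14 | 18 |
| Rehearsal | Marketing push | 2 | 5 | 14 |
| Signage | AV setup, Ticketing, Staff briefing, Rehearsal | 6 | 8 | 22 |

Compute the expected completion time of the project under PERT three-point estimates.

36 days

te_AV setup = (3 + 4·4 + 5)/6 = 24/6 = 4
te_Stage build = (11 + 4·14 + 23)/6 = 90/6 = 15
te_Marketing push = (10 + 4·12 + 14)/6 = 72/6 = 12
te_Ticketing = (1 + 4·5 + 21)/6 = 42/6 = 7
te_Staff briefing = (10 + 4·14 + 18)/6 = 84/6 = 14
te_Rehearsal = (2 + 4·5 + 14)/6 = 36/6 = 6
te_Signage = (6 + 4·8 + 22)/6 = 60/6 = 10

Forward pass:
ES_AV setup = 0; EF_AV setup = 4
ES_Stage build = 0; EF_Stage build = 15
ES_Marketing push = 0; EF_Marketing push = 12
ES_Ticketing = max(EF_Stage build=15, EF_Marketing push=12) = 15; EF_Ticketing = 15+7 = 22
ES_Staff briefing = 12; EF_Staff briefing = 12+14 = 26
ES_Rehearsal = 12; EF_Rehearsal = 12+6 = 18
ES_Signage = max(EF_AV setup=4, EF_Ticketing=22, EF_Staff briefing=26, EF_Rehearsal=18) = 26; EF_Signage = 26+10 = 36
Expected project duration μ = 36 days. Critical path: Marketing push → Staff briefing → Signage.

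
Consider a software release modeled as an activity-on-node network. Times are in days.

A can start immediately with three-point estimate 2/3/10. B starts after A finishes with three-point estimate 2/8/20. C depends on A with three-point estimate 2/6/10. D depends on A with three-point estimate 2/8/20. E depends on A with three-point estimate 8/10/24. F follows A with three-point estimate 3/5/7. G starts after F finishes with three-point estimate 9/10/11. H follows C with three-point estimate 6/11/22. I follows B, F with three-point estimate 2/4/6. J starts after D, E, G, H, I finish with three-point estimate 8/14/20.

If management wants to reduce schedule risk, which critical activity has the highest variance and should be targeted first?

H

te_A = (2 + 4·3 + 10)/6 = 24/6 = 4; σ²_A = ((10−2)/6)² = 1.778
te_B = (2 + 4·8 + 20)/6 = 54/6 = 9; σ²_B = ((20−2)/6)² = 9.000
te_C = (2 + 4·6 + 10)/6 = 36/6 = 6; σ²_C = ((10−2)/6)² = 1.778
te_D = (2 + 4·8 + 20)/6 = 54/6 = 9; σ²_D = ((20−2)/6)² = 9.000
te_E = (8 + 4·10 + 24)/6 = 72/6 = 12; σ²_E = ((24−8)/6)² = 7.111
te_F = (3 + 4·5 + 7)/6 = 30/6 = 5; σ²_F = ((7−3)/6)² = 0.444
te_G = (9 + 4·10 + 11)/6 = 60/6 = 10; σ²_G = ((11−9)/6)² = 0.111
te_H = (6 + 4·11 + 22)/6 = 72/6 = 12; σ²_H = ((22−6)/6)² = 7.111
te_I = (2 + 4·4 + 6)/6 = 24/6 = 4; σ²_I = ((6−2)/6)² = 0.444
te_J = (8 + 4·14 + 20)/6 = 84/6 = 14; σ²_J = ((20−8)/6)² = 4.000

Forward pass:
ES_A = 0; EF_A = 4
ES_B = 4; EF_B = 4+9 = 13
ES_C = 4; EF_C = 4+6 = 10
ES_D = 4; EF_D = 4+9 = 13
ES_E = 4; EF_E = 4+12 = 16
ES_F = 4; EF_F = 4+5 = 9
ES_G = 9; EF_G = 9+10 = 19
ES_H = 10; EF_H = 10+12 = 22
ES_I = max(EF_B=13, EF_F=9) = 13; EF_I = 13+4 = 17
ES_J = max(EF_D=13, EF_E=16, EF_G=19, EF_H=22, EF_I=17) = 22; EF_J = 22+14 = 36
Expected project duration μ = 36 days. Critical path: A → C → H → J.

Variances on critical path: σ²_A=1.778, σ²_C=1.778, σ²_H=7.111, σ²_J=4.000.
Largest is σ²_H = 7.111.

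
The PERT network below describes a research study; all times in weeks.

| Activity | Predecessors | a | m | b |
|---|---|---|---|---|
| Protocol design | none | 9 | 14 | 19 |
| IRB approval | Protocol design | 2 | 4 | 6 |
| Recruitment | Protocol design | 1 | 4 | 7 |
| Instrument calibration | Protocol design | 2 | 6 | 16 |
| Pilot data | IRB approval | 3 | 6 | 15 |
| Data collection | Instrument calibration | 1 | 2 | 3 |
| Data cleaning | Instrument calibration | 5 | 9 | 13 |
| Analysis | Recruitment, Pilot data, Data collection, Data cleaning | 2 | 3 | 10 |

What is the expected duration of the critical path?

34 weeks

te_Protocol design = (9 + 4·14 + 19)/6 = 84/6 = 14
te_IRB approval = (2 + 4·4 + 6)/6 = 24/6 = 4
te_Recruitment = (1 + 4·4 + 7)/6 = 24/6 = 4
te_Instrument calibration = (2 + 4·6 + 16)/6 = 42/6 = 7
te_Pilot data = (3 + 4·6 + 15)/6 = 42/6 = 7
te_Data collection = (1 + 4·2 + 3)/6 = 12/6 = 2
te_Data cleaning = (5 + 4·9 + 13)/6 = 54/6 = 9
te_Analysis = (2 + 4·3 + 10)/6 = 24/6 = 4

Forward pass:
ES_Protocol design = 0; EF_Protocol design = 14
ES_IRB approval = 14; EF_IRB approval = 14+4 = 18
ES_Recruitment = 14; EF_Recruitment = 14+4 = 18
ES_Instrument calibration = 14; EF_Instrument calibration = 14+7 = 21
ES_Pilot data = 18; EF_Pilot data = 18+7 = 25
ES_Data collection = 21; EF_Data collection = 21+2 = 23
ES_Data cleaning = 21; EF_Data cleaning = 21+9 = 30
ES_Analysis = max(EF_Recruitment=18, EF_Pilot data=25, EF_Data collection=23, EF_Data cleaning=30) = 30; EF_Analysis = 30+4 = 34
Expected project duration μ = 34 weeks. Critical path: Protocol design → Instrument calibration → Data cleaning → Analysis.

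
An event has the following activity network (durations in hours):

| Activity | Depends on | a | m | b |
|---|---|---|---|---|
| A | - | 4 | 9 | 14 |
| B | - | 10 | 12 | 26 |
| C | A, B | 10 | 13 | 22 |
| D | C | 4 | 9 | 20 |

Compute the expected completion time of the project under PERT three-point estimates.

te_A = (4 + 4·9 + 14)/6 = 54/6 = 9
te_B = (10 + 4·12 + 26)/6 = 84/6 = 14
te_C = (10 + 4·13 + 22)/6 = 84/6 = 14
te_D = (4 + 4·9 + 20)/6 = 60/6 = 10

Forward pass:
ES_A = 0; EF_A = 9
ES_B = 0; EF_B = 14
ES_C = max(EF_A=9, EF_B=14) = 14; EF_C = 14+14 = 28
ES_D = 28; EF_D = 28+10 = 38
Expected project duration μ = 38 hours. Critical path: B → C → D.

38 hours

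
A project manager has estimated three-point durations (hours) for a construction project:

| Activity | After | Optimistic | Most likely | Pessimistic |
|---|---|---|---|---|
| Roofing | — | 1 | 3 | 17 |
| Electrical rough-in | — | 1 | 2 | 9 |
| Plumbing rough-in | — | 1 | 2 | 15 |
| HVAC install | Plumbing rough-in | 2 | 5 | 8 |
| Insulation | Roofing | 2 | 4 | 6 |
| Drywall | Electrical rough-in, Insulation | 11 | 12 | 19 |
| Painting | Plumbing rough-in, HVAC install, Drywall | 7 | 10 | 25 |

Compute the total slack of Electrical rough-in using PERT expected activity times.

6 hours

te_Roofing = (1 + 4·3 + 17)/6 = 30/6 = 5
te_Electrical rough-in = (1 + 4·2 + 9)/6 = 18/6 = 3
te_Plumbing rough-in = (1 + 4·2 + 15)/6 = 24/6 = 4
te_HVAC install = (2 + 4·5 + 8)/6 = 30/6 = 5
te_Insulation = (2 + 4·4 + 6)/6 = 24/6 = 4
te_Drywall = (11 + 4·12 + 19)/6 = 78/6 = 13
te_Painting = (7 + 4·10 + 25)/6 = 72/6 = 12

Forward pass:
ES_Roofing = 0; EF_Roofing = 5
ES_Electrical rough-in = 0; EF_Electrical rough-in = 3
ES_Plumbing rough-in = 0; EF_Plumbing rough-in = 4
ES_HVAC install = 4; EF_HVAC install = 4+5 = 9
ES_Insulation = 5; EF_Insulation = 5+4 = 9
ES_Drywall = max(EF_Electrical rough-in=3, EF_Insulation=9) = 9; EF_Drywall = 9+13 = 22
ES_Painting = max(EF_Plumbing rough-in=4, EF_HVAC install=9, EF_Drywall=22) = 22; EF_Painting = 22+12 = 34
Expected project duration μ = 34 hours. Critical path: Roofing → Insulation → Drywall → Painting.

Backward pass:
LF_Painting = 34; LS_Painting = 34−12 = 22
LF_Drywall = LS_Painting = 22; LS_Drywall = 22−13 = 9
LF_Insulation = LS_Drywall = 9; LS_Insulation = 9−4 = 5
LF_HVAC install = LS_Painting = 22; LS_HVAC install = 22−5 = 17
LF_Plumbing rough-in = min(LS_HVAC install=17, LS_Painting=22) = 17; LS_Plumbing rough-in = 17−4 = 13
LF_Electrical rough-in = LS_Drywall = 9; LS_Electrical rough-in = 9−3 = 6
LF_Roofing = LS_Insulation = 5; LS_Roofing = 5−5 = 0
Slack_Electrical rough-in = LS_Electrical rough-in − ES_Electrical rough-in = 6 − 0 = 6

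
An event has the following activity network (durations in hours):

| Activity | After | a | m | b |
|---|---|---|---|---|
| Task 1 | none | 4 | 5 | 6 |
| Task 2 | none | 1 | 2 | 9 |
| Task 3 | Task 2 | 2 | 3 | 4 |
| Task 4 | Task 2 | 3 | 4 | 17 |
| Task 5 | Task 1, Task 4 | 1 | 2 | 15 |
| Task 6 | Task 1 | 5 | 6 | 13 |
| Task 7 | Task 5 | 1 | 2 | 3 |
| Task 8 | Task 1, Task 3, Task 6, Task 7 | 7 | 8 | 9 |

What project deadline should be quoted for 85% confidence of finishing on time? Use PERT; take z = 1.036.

te_Task 1 = (4 + 4·5 + 6)/6 = 30/6 = 5; σ²_Task 1 = ((6−4)/6)² = 0.111
te_Task 2 = (1 + 4·2 + 9)/6 = 18/6 = 3; σ²_Task 2 = ((9−1)/6)² = 1.778
te_Task 3 = (2 + 4·3 + 4)/6 = 18/6 = 3; σ²_Task 3 = ((4−2)/6)² = 0.111
te_Task 4 = (3 + 4·4 + 17)/6 = 36/6 = 6; σ²_Task 4 = ((17−3)/6)² = 5.444
te_Task 5 = (1 + 4·2 + 15)/6 = 24/6 = 4; σ²_Task 5 = ((15−1)/6)² = 5.444
te_Task 6 = (5 + 4·6 + 13)/6 = 42/6 = 7; σ²_Task 6 = ((13−5)/6)² = 1.778
te_Task 7 = (1 + 4·2 + 3)/6 = 12/6 = 2; σ²_Task 7 = ((3−1)/6)² = 0.111
te_Task 8 = (7 + 4·8 + 9)/6 = 48/6 = 8; σ²_Task 8 = ((9−7)/6)² = 0.111

Forward pass:
ES_Task 1 = 0; EF_Task 1 = 5
ES_Task 2 = 0; EF_Task 2 = 3
ES_Task 3 = 3; EF_Task 3 = 3+3 = 6
ES_Task 4 = 3; EF_Task 4 = 3+6 = 9
ES_Task 5 = max(EF_Task 1=5, EF_Task 4=9) = 9; EF_Task 5 = 9+4 = 13
ES_Task 6 = 5; EF_Task 6 = 5+7 = 12
ES_Task 7 = 13; EF_Task 7 = 13+2 = 15
ES_Task 8 = max(EF_Task 1=5, EF_Task 3=6, EF_Task 6=12, EF_Task 7=15) = 15; EF_Task 8 = 15+8 = 23
Expected project duration μ = 23 hours. Critical path: Task 2 → Task 4 → Task 5 → Task 7 → Task 8.

Variance along critical path = 1.778 + 5.444 + 5.444 + 0.111 + 0.111 = 12.889; σ = 3.590 hours.
D = μ + z·σ = 23 + 1.036·3.590 = 26.7 hours

26.7 hours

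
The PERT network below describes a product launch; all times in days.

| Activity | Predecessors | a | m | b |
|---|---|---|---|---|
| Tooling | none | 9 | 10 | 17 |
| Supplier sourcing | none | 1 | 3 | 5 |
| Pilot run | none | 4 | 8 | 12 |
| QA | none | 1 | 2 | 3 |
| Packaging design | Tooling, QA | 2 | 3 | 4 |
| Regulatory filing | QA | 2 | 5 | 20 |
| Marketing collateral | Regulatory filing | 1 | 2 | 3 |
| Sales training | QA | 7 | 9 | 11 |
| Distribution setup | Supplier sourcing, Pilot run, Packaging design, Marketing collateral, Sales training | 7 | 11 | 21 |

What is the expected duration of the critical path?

26 days

te_Tooling = (9 + 4·10 + 17)/6 = 66/6 = 11
te_Supplier sourcing = (1 + 4·3 + 5)/6 = 18/6 = 3
te_Pilot run = (4 + 4·8 + 12)/6 = 48/6 = 8
te_QA = (1 + 4·2 + 3)/6 = 12/6 = 2
te_Packaging design = (2 + 4·3 + 4)/6 = 18/6 = 3
te_Regulatory filing = (2 + 4·5 + 20)/6 = 42/6 = 7
te_Marketing collateral = (1 + 4·2 + 3)/6 = 12/6 = 2
te_Sales training = (7 + 4·9 + 11)/6 = 54/6 = 9
te_Distribution setup = (7 + 4·11 + 21)/6 = 72/6 = 12

Forward pass:
ES_Tooling = 0; EF_Tooling = 11
ES_Supplier sourcing = 0; EF_Supplier sourcing = 3
ES_Pilot run = 0; EF_Pilot run = 8
ES_QA = 0; EF_QA = 2
ES_Packaging design = max(EF_Tooling=11, EF_QA=2) = 11; EF_Packaging design = 11+3 = 14
ES_Regulatory filing = 2; EF_Regulatory filing = 2+7 = 9
ES_Marketing collateral = 9; EF_Marketing collateral = 9+2 = 11
ES_Sales training = 2; EF_Sales training = 2+9 = 11
ES_Distribution setup = max(EF_Supplier sourcing=3, EF_Pilot run=8, EF_Packaging design=14, EF_Marketing collateral=11, EF_Sales training=11) = 14; EF_Distribution setup = 14+12 = 26
Expected project duration μ = 26 days. Critical path: Tooling → Packaging design → Distribution setup.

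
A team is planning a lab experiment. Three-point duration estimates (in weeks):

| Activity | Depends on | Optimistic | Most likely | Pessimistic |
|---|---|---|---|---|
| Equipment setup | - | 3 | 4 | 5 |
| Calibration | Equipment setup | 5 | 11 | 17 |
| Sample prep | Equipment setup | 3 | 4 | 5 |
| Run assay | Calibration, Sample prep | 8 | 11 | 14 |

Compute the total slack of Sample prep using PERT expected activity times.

7 weeks

te_Equipment setup = (3 + 4·4 + 5)/6 = 24/6 = 4
te_Calibration = (5 + 4·11 + 17)/6 = 66/6 = 11
te_Sample prep = (3 + 4·4 + 5)/6 = 24/6 = 4
te_Run assay = (8 + 4·11 + 14)/6 = 66/6 = 11

Forward pass:
ES_Equipment setup = 0; EF_Equipment setup = 4
ES_Calibration = 4; EF_Calibration = 4+11 = 15
ES_Sample prep = 4; EF_Sample prep = 4+4 = 8
ES_Run assay = max(EF_Calibration=15, EF_Sample prep=8) = 15; EF_Run assay = 15+11 = 26
Expected project duration μ = 26 weeks. Critical path: Equipment setup → Calibration → Run assay.

Backward pass:
LF_Run assay = 26; LS_Run assay = 26−11 = 15
LF_Sample prep = LS_Run assay = 15; LS_Sample prep = 15−4 = 11
LF_Calibration = LS_Run assay = 15; LS_Calibration = 15−11 = 4
LF_Equipment setup = min(LS_Calibration=4, LS_Sample prep=11) = 4; LS_Equipment setup = 4−4 = 0
Slack_Sample prep = LS_Sample prep − ES_Sample prep = 11 − 4 = 7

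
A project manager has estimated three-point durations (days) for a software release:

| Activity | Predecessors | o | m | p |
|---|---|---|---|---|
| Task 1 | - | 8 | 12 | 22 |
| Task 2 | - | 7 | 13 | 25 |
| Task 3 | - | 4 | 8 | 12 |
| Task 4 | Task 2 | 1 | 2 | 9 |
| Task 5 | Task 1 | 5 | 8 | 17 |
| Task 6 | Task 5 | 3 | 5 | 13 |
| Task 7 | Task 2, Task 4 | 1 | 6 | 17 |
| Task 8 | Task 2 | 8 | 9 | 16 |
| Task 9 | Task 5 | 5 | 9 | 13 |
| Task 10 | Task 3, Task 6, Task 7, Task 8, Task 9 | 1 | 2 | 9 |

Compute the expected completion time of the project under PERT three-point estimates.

34 days

te_Task 1 = (8 + 4·12 + 22)/6 = 78/6 = 13
te_Task 2 = (7 + 4·13 + 25)/6 = 84/6 = 14
te_Task 3 = (4 + 4·8 + 12)/6 = 48/6 = 8
te_Task 4 = (1 + 4·2 + 9)/6 = 18/6 = 3
te_Task 5 = (5 + 4·8 + 17)/6 = 54/6 = 9
te_Task 6 = (3 + 4·5 + 13)/6 = 36/6 = 6
te_Task 7 = (1 + 4·6 + 17)/6 = 42/6 = 7
te_Task 8 = (8 + 4·9 + 16)/6 = 60/6 = 10
te_Task 9 = (5 + 4·9 + 13)/6 = 54/6 = 9
te_Task 10 = (1 + 4·2 + 9)/6 = 18/6 = 3

Forward pass:
ES_Task 1 = 0; EF_Task 1 = 13
ES_Task 2 = 0; EF_Task 2 = 14
ES_Task 3 = 0; EF_Task 3 = 8
ES_Task 4 = 14; EF_Task 4 = 14+3 = 17
ES_Task 5 = 13; EF_Task 5 = 13+9 = 22
ES_Task 6 = 22; EF_Task 6 = 22+6 = 28
ES_Task 7 = max(EF_Task 2=14, EF_Task 4=17) = 17; EF_Task 7 = 17+7 = 24
ES_Task 8 = 14; EF_Task 8 = 14+10 = 24
ES_Task 9 = 22; EF_Task 9 = 22+9 = 31
ES_Task 10 = max(EF_Task 3=8, EF_Task 6=28, EF_Task 7=24, EF_Task 8=24, EF_Task 9=31) = 31; EF_Task 10 = 31+3 = 34
Expected project duration μ = 34 days. Critical path: Task 1 → Task 5 → Task 9 → Task 10.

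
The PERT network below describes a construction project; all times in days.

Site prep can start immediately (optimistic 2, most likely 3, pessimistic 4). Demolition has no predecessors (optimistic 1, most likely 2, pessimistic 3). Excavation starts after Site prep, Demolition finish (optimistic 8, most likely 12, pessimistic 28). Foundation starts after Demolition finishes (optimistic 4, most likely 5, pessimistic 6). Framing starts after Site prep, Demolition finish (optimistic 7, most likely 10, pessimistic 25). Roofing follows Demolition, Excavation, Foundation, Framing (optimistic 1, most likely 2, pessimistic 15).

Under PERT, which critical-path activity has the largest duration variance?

Excavation

te_Site prep = (2 + 4·3 + 4)/6 = 18/6 = 3; σ²_Site prep = ((4−2)/6)² = 0.111
te_Demolition = (1 + 4·2 + 3)/6 = 12/6 = 2; σ²_Demolition = ((3−1)/6)² = 0.111
te_Excavation = (8 + 4·12 + 28)/6 = 84/6 = 14; σ²_Excavation = ((28−8)/6)² = 11.111
te_Foundation = (4 + 4·5 + 6)/6 = 30/6 = 5; σ²_Foundation = ((6−4)/6)² = 0.111
te_Framing = (7 + 4·10 + 25)/6 = 72/6 = 12; σ²_Framing = ((25−7)/6)² = 9.000
te_Roofing = (1 + 4·2 + 15)/6 = 24/6 = 4; σ²_Roofing = ((15−1)/6)² = 5.444

Forward pass:
ES_Site prep = 0; EF_Site prep = 3
ES_Demolition = 0; EF_Demolition = 2
ES_Excavation = max(EF_Site prep=3, EF_Demolition=2) = 3; EF_Excavation = 3+14 = 17
ES_Foundation = 2; EF_Foundation = 2+5 = 7
ES_Framing = max(EF_Site prep=3, EF_Demolition=2) = 3; EF_Framing = 3+12 = 15
ES_Roofing = max(EF_Demolition=2, EF_Excavation=17, EF_Foundation=7, EF_Framing=15) = 17; EF_Roofing = 17+4 = 21
Expected project duration μ = 21 days. Critical path: Site prep → Excavation → Roofing.

Variances on critical path: σ²_Site prep=0.111, σ²_Excavation=11.111, σ²_Roofing=5.444.
Largest is σ²_Excavation = 11.111.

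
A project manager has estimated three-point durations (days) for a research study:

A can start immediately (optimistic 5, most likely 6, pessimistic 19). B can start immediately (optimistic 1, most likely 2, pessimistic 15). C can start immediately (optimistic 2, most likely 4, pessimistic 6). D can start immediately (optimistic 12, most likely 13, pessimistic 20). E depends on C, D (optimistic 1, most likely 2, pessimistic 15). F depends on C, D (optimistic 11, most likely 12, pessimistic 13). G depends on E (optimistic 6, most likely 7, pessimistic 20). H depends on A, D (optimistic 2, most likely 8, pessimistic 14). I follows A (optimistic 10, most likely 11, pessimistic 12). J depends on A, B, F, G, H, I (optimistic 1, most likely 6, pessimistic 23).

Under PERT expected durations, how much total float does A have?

8 days

te_A = (5 + 4·6 + 19)/6 = 48/6 = 8
te_B = (1 + 4·2 + 15)/6 = 24/6 = 4
te_C = (2 + 4·4 + 6)/6 = 24/6 = 4
te_D = (12 + 4·13 + 20)/6 = 84/6 = 14
te_E = (1 + 4·2 + 15)/6 = 24/6 = 4
te_F = (11 + 4·12 + 13)/6 = 72/6 = 12
te_G = (6 + 4·7 + 20)/6 = 54/6 = 9
te_H = (2 + 4·8 + 14)/6 = 48/6 = 8
te_I = (10 + 4·11 + 12)/6 = 66/6 = 11
te_J = (1 + 4·6 + 23)/6 = 48/6 = 8

Forward pass:
ES_A = 0; EF_A = 8
ES_B = 0; EF_B = 4
ES_C = 0; EF_C = 4
ES_D = 0; EF_D = 14
ES_E = max(EF_C=4, EF_D=14) = 14; EF_E = 14+4 = 18
ES_F = max(EF_C=4, EF_D=14) = 14; EF_F = 14+12 = 26
ES_G = 18; EF_G = 18+9 = 27
ES_H = max(EF_A=8, EF_D=14) = 14; EF_H = 14+8 = 22
ES_I = 8; EF_I = 8+11 = 19
ES_J = max(EF_A=8, EF_B=4, EF_F=26, EF_G=27, EF_H=22, EF_I=19) = 27; EF_J = 27+8 = 35
Expected project duration μ = 35 days. Critical path: D → E → G → J.

Backward pass:
LF_J = 35; LS_J = 35−8 = 27
LF_I = LS_J = 27; LS_I = 27−11 = 16
LF_H = LS_J = 27; LS_H = 27−8 = 19
LF_G = LS_J = 27; LS_G = 27−9 = 18
LF_F = LS_J = 27; LS_F = 27−12 = 15
LF_E = LS_G = 18; LS_E = 18−4 = 14
LF_D = min(LS_E=14, LS_F=15, LS_H=19) = 14; LS_D = 14−14 = 0
LF_C = min(LS_E=14, LS_F=15) = 14; LS_C = 14−4 = 10
LF_B = LS_J = 27; LS_B = 27−4 = 23
LF_A = min(LS_H=19, LS_I=16, LS_J=27) = 16; LS_A = 16−8 = 8
Slack_A = LS_A − ES_A = 8 − 0 = 8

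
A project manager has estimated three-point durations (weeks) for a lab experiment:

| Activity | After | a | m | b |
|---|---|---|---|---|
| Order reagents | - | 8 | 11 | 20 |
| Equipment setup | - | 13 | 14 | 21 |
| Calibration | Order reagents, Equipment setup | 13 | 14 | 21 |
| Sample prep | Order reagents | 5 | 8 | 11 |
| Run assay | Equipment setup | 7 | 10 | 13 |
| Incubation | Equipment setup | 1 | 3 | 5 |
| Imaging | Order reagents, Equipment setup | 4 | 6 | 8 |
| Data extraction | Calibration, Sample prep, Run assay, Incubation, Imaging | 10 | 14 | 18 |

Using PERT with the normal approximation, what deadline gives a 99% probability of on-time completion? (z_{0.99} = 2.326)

49.4 weeks

te_Order reagents = (8 + 4·11 + 20)/6 = 72/6 = 12; σ²_Order reagents = ((20−8)/6)² = 4.000
te_Equipment setup = (13 + 4·14 + 21)/6 = 90/6 = 15; σ²_Equipment setup = ((21−13)/6)² = 1.778
te_Calibration = (13 + 4·14 + 21)/6 = 90/6 = 15; σ²_Calibration = ((21−13)/6)² = 1.778
te_Sample prep = (5 + 4·8 + 11)/6 = 48/6 = 8; σ²_Sample prep = ((11−5)/6)² = 1.000
te_Run assay = (7 + 4·10 + 13)/6 = 60/6 = 10; σ²_Run assay = ((13−7)/6)² = 1.000
te_Incubation = (1 + 4·3 + 5)/6 = 18/6 = 3; σ²_Incubation = ((5−1)/6)² = 0.444
te_Imaging = (4 + 4·6 + 8)/6 = 36/6 = 6; σ²_Imaging = ((8−4)/6)² = 0.444
te_Data extraction = (10 + 4·14 + 18)/6 = 84/6 = 14; σ²_Data extraction = ((18−10)/6)² = 1.778

Forward pass:
ES_Order reagents = 0; EF_Order reagents = 12
ES_Equipment setup = 0; EF_Equipment setup = 15
ES_Calibration = max(EF_Order reagents=12, EF_Equipment setup=15) = 15; EF_Calibration = 15+15 = 30
ES_Sample prep = 12; EF_Sample prep = 12+8 = 20
ES_Run assay = 15; EF_Run assay = 15+10 = 25
ES_Incubation = 15; EF_Incubation = 15+3 = 18
ES_Imaging = max(EF_Order reagents=12, EF_Equipment setup=15) = 15; EF_Imaging = 15+6 = 21
ES_Data extraction = max(EF_Calibration=30, EF_Sample prep=20, EF_Run assay=25, EF_Incubation=18, EF_Imaging=21) = 30; EF_Data extraction = 30+14 = 44
Expected project duration μ = 44 weeks. Critical path: Equipment setup → Calibration → Data extraction.

Variance along critical path = 1.778 + 1.778 + 1.778 = 5.333; σ = 2.309 weeks.
D = μ + z·σ = 44 + 2.326·2.309 = 49.4 weeks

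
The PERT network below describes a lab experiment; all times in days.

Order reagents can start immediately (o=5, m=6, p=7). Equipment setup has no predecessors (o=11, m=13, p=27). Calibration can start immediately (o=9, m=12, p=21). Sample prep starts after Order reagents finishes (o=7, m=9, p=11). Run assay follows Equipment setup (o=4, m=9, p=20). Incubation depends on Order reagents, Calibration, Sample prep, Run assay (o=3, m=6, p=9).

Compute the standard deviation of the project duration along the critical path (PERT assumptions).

3.90 days

te_Order reagents = (5 + 4·6 + 7)/6 = 36/6 = 6; σ²_Order reagents = ((7−5)/6)² = 0.111
te_Equipment setup = (11 + 4·13 + 27)/6 = 90/6 = 15; σ²_Equipment setup = ((27−11)/6)² = 7.111
te_Calibration = (9 + 4·12 + 21)/6 = 78/6 = 13; σ²_Calibration = ((21−9)/6)² = 4.000
te_Sample prep = (7 + 4·9 + 11)/6 = 54/6 = 9; σ²_Sample prep = ((11−7)/6)² = 0.444
te_Run assay = (4 + 4·9 + 20)/6 = 60/6 = 10; σ²_Run assay = ((20−4)/6)² = 7.111
te_Incubation = (3 + 4·6 + 9)/6 = 36/6 = 6; σ²_Incubation = ((9−3)/6)² = 1.000

Forward pass:
ES_Order reagents = 0; EF_Order reagents = 6
ES_Equipment setup = 0; EF_Equipment setup = 15
ES_Calibration = 0; EF_Calibration = 13
ES_Sample prep = 6; EF_Sample prep = 6+9 = 15
ES_Run assay = 15; EF_Run assay = 15+10 = 25
ES_Incubation = max(EF_Order reagents=6, EF_Calibration=13, EF_Sample prep=15, EF_Run assay=25) = 25; EF_Incubation = 25+6 = 31
Expected project duration μ = 31 days. Critical path: Equipment setup → Run assay → Incubation.

Variance along critical path = 7.111 + 7.111 + 1.000 = 15.222
σ = √15.222 = 3.902 days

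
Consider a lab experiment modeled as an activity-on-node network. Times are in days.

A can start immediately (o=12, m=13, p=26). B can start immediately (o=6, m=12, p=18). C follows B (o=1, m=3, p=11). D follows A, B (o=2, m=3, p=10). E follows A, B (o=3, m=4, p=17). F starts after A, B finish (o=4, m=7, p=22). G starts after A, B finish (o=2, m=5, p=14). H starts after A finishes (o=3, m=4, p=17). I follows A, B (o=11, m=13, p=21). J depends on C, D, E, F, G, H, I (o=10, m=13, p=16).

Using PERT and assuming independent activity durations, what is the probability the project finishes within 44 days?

0.745

te_A = (12 + 4·13 + 26)/6 = 90/6 = 15; σ²_A = ((26−12)/6)² = 5.444
te_B = (6 + 4·12 + 18)/6 = 72/6 = 12; σ²_B = ((18−6)/6)² = 4.000
te_C = (1 + 4·3 + 11)/6 = 24/6 = 4; σ²_C = ((11−1)/6)² = 2.778
te_D = (2 + 4·3 + 10)/6 = 24/6 = 4; σ²_D = ((10−2)/6)² = 1.778
te_E = (3 + 4·4 + 17)/6 = 36/6 = 6; σ²_E = ((17−3)/6)² = 5.444
te_F = (4 + 4·7 + 22)/6 = 54/6 = 9; σ²_F = ((22−4)/6)² = 9.000
te_G = (2 + 4·5 + 14)/6 = 36/6 = 6; σ²_G = ((14−2)/6)² = 4.000
te_H = (3 + 4·4 + 17)/6 = 36/6 = 6; σ²_H = ((17−3)/6)² = 5.444
te_I = (11 + 4·13 + 21)/6 = 84/6 = 14; σ²_I = ((21−11)/6)² = 2.778
te_J = (10 + 4·13 + 16)/6 = 78/6 = 13; σ²_J = ((16−10)/6)² = 1.000

Forward pass:
ES_A = 0; EF_A = 15
ES_B = 0; EF_B = 12
ES_C = 12; EF_C = 12+4 = 16
ES_D = max(EF_A=15, EF_B=12) = 15; EF_D = 15+4 = 19
ES_E = max(EF_A=15, EF_B=12) = 15; EF_E = 15+6 = 21
ES_F = max(EF_A=15, EF_B=12) = 15; EF_F = 15+9 = 24
ES_G = max(EF_A=15, EF_B=12) = 15; EF_G = 15+6 = 21
ES_H = 15; EF_H = 15+6 = 21
ES_I = max(EF_A=15, EF_B=12) = 15; EF_I = 15+14 = 29
ES_J = max(EF_C=16, EF_D=19, EF_E=21, EF_F=24, EF_G=21, EF_H=21, EF_I=29) = 29; EF_J = 29+13 = 42
Expected project duration μ = 42 days. Critical path: A → I → J.

Variance along critical path = 5.444 + 2.778 + 1.000 = 9.222; σ = √9.222 = 3.037 days.
Z = (44 − 42) / 3.037 = 0.659
P(T ≤ 44) = Φ(0.659) ≈ 0.745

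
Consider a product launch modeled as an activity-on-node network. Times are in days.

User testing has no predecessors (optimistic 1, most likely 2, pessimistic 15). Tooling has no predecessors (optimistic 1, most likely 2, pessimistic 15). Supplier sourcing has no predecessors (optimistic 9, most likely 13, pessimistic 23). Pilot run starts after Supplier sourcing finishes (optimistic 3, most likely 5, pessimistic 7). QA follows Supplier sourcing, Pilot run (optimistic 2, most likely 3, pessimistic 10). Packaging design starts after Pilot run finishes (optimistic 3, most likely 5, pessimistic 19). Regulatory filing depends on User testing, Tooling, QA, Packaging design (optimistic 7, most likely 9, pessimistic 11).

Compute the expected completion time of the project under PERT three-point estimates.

te_User testing = (1 + 4·2 + 15)/6 = 24/6 = 4
te_Tooling = (1 + 4·2 + 15)/6 = 24/6 = 4
te_Supplier sourcing = (9 + 4·13 + 23)/6 = 84/6 = 14
te_Pilot run = (3 + 4·5 + 7)/6 = 30/6 = 5
te_QA = (2 + 4·3 + 10)/6 = 24/6 = 4
te_Packaging design = (3 + 4·5 + 19)/6 = 42/6 = 7
te_Regulatory filing = (7 + 4·9 + 11)/6 = 54/6 = 9

Forward pass:
ES_User testing = 0; EF_User testing = 4
ES_Tooling = 0; EF_Tooling = 4
ES_Supplier sourcing = 0; EF_Supplier sourcing = 14
ES_Pilot run = 14; EF_Pilot run = 14+5 = 19
ES_QA = max(EF_Supplier sourcing=14, EF_Pilot run=19) = 19; EF_QA = 19+4 = 23
ES_Packaging design = 19; EF_Packaging design = 19+7 = 26
ES_Regulatory filing = max(EF_User testing=4, EF_Tooling=4, EF_QA=23, EF_Packaging design=26) = 26; EF_Regulatory filing = 26+9 = 35
Expected project duration μ = 35 days. Critical path: Supplier sourcing → Pilot run → Packaging design → Regulatory filing.

35 days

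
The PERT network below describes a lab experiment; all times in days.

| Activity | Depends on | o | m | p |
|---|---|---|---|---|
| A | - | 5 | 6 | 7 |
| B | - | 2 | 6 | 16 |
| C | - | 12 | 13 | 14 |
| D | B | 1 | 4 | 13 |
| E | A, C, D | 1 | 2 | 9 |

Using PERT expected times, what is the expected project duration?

te_A = (5 + 4·6 + 7)/6 = 36/6 = 6
te_B = (2 + 4·6 + 16)/6 = 42/6 = 7
te_C = (12 + 4·13 + 14)/6 = 78/6 = 13
te_D = (1 + 4·4 + 13)/6 = 30/6 = 5
te_E = (1 + 4·2 + 9)/6 = 18/6 = 3

Forward pass:
ES_A = 0; EF_A = 6
ES_B = 0; EF_B = 7
ES_C = 0; EF_C = 13
ES_D = 7; EF_D = 7+5 = 12
ES_E = max(EF_A=6, EF_C=13, EF_D=12) = 13; EF_E = 13+3 = 16
Expected project duration μ = 16 days. Critical path: C → E.

16 days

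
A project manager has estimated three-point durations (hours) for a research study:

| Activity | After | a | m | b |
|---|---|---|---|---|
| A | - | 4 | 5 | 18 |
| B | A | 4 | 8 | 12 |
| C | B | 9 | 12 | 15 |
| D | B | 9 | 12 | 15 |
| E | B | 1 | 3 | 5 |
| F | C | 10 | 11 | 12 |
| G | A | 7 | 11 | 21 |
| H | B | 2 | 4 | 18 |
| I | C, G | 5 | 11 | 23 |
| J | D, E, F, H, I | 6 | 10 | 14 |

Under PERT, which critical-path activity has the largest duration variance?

I

te_A = (4 + 4·5 + 18)/6 = 42/6 = 7; σ²_A = ((18−4)/6)² = 5.444
te_B = (4 + 4·8 + 12)/6 = 48/6 = 8; σ²_B = ((12−4)/6)² = 1.778
te_C = (9 + 4·12 + 15)/6 = 72/6 = 12; σ²_C = ((15−9)/6)² = 1.000
te_D = (9 + 4·12 + 15)/6 = 72/6 = 12; σ²_D = ((15−9)/6)² = 1.000
te_E = (1 + 4·3 + 5)/6 = 18/6 = 3; σ²_E = ((5−1)/6)² = 0.444
te_F = (10 + 4·11 + 12)/6 = 66/6 = 11; σ²_F = ((12−10)/6)² = 0.111
te_G = (7 + 4·11 + 21)/6 = 72/6 = 12; σ²_G = ((21−7)/6)² = 5.444
te_H = (2 + 4·4 + 18)/6 = 36/6 = 6; σ²_H = ((18−2)/6)² = 7.111
te_I = (5 + 4·11 + 23)/6 = 72/6 = 12; σ²_I = ((23−5)/6)² = 9.000
te_J = (6 + 4·10 + 14)/6 = 60/6 = 10; σ²_J = ((14−6)/6)² = 1.778

Forward pass:
ES_A = 0; EF_A = 7
ES_B = 7; EF_B = 7+8 = 15
ES_C = 15; EF_C = 15+12 = 27
ES_D = 15; EF_D = 15+12 = 27
ES_E = 15; EF_E = 15+3 = 18
ES_F = 27; EF_F = 27+11 = 38
ES_G = 7; EF_G = 7+12 = 19
ES_H = 15; EF_H = 15+6 = 21
ES_I = max(EF_C=27, EF_G=19) = 27; EF_I = 27+12 = 39
ES_J = max(EF_D=27, EF_E=18, EF_F=38, EF_H=21, EF_I=39) = 39; EF_J = 39+10 = 49
Expected project duration μ = 49 hours. Critical path: A → B → C → I → J.

Variances on critical path: σ²_A=5.444, σ²_B=1.778, σ²_C=1.000, σ²_I=9.000, σ²_J=1.778.
Largest is σ²_I = 9.000.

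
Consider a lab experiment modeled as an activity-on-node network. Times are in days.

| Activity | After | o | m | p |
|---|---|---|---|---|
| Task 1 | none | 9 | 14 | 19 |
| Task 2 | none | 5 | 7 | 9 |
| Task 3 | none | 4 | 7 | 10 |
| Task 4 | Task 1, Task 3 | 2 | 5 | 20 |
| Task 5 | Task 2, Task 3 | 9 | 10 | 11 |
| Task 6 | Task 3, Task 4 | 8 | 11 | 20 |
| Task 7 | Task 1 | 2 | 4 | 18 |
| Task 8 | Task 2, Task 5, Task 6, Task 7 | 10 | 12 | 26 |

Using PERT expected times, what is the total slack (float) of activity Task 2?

te_Task 1 = (9 + 4·14 + 19)/6 = 84/6 = 14
te_Task 2 = (5 + 4·7 + 9)/6 = 42/6 = 7
te_Task 3 = (4 + 4·7 + 10)/6 = 42/6 = 7
te_Task 4 = (2 + 4·5 + 20)/6 = 42/6 = 7
te_Task 5 = (9 + 4·10 + 11)/6 = 60/6 = 10
te_Task 6 = (8 + 4·11 + 20)/6 = 72/6 = 12
te_Task 7 = (2 + 4·4 + 18)/6 = 36/6 = 6
te_Task 8 = (10 + 4·12 + 26)/6 = 84/6 = 14

Forward pass:
ES_Task 1 = 0; EF_Task 1 = 14
ES_Task 2 = 0; EF_Task 2 = 7
ES_Task 3 = 0; EF_Task 3 = 7
ES_Task 4 = max(EF_Task 1=14, EF_Task 3=7) = 14; EF_Task 4 = 14+7 = 21
ES_Task 5 = max(EF_Task 2=7, EF_Task 3=7) = 7; EF_Task 5 = 7+10 = 17
ES_Task 6 = max(EF_Task 3=7, EF_Task 4=21) = 21; EF_Task 6 = 21+12 = 33
ES_Task 7 = 14; EF_Task 7 = 14+6 = 20
ES_Task 8 = max(EF_Task 2=7, EF_Task 5=17, EF_Task 6=33, EF_Task 7=20) = 33; EF_Task 8 = 33+14 = 47
Expected project duration μ = 47 days. Critical path: Task 1 → Task 4 → Task 6 → Task 8.

Backward pass:
LF_Task 8 = 47; LS_Task 8 = 47−14 = 33
LF_Task 7 = LS_Task 8 = 33; LS_Task 7 = 33−6 = 27
LF_Task 6 = LS_Task 8 = 33; LS_Task 6 = 33−12 = 21
LF_Task 5 = LS_Task 8 = 33; LS_Task 5 = 33−10 = 23
LF_Task 4 = LS_Task 6 = 21; LS_Task 4 = 21−7 = 14
LF_Task 3 = min(LS_Task 4=14, LS_Task 5=23, LS_Task 6=21) = 14; LS_Task 3 = 14−7 = 7
LF_Task 2 = min(LS_Task 5=23, LS_Task 8=33) = 23; LS_Task 2 = 23−7 = 16
LF_Task 1 = min(LS_Task 4=14, LS_Task 7=27) = 14; LS_Task 1 = 14−14 = 0
Slack_Task 2 = LS_Task 2 − ES_Task 2 = 16 − 0 = 16

16 days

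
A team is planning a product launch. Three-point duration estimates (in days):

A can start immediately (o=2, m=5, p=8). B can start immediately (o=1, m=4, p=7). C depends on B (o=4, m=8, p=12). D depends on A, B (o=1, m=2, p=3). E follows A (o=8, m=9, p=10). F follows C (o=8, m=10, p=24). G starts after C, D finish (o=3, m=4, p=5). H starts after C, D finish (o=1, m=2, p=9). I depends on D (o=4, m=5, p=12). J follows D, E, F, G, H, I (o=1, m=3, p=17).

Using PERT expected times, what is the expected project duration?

te_A = (2 + 4·5 + 8)/6 = 30/6 = 5
te_B = (1 + 4·4 + 7)/6 = 24/6 = 4
te_C = (4 + 4·8 + 12)/6 = 48/6 = 8
te_D = (1 + 4·2 + 3)/6 = 12/6 = 2
te_E = (8 + 4·9 + 10)/6 = 54/6 = 9
te_F = (8 + 4·10 + 24)/6 = 72/6 = 12
te_G = (3 + 4·4 + 5)/6 = 24/6 = 4
te_H = (1 + 4·2 + 9)/6 = 18/6 = 3
te_I = (4 + 4·5 + 12)/6 = 36/6 = 6
te_J = (1 + 4·3 + 17)/6 = 30/6 = 5

Forward pass:
ES_A = 0; EF_A = 5
ES_B = 0; EF_B = 4
ES_C = 4; EF_C = 4+8 = 12
ES_D = max(EF_A=5, EF_B=4) = 5; EF_D = 5+2 = 7
ES_E = 5; EF_E = 5+9 = 14
ES_F = 12; EF_F = 12+12 = 24
ES_G = max(EF_C=12, EF_D=7) = 12; EF_G = 12+4 = 16
ES_H = max(EF_C=12, EF_D=7) = 12; EF_H = 12+3 = 15
ES_I = 7; EF_I = 7+6 = 13
ES_J = max(EF_D=7, EF_E=14, EF_F=24, EF_G=16, EF_H=15, EF_I=13) = 24; EF_J = 24+5 = 29
Expected project duration μ = 29 days. Critical path: B → C → F → J.

29 days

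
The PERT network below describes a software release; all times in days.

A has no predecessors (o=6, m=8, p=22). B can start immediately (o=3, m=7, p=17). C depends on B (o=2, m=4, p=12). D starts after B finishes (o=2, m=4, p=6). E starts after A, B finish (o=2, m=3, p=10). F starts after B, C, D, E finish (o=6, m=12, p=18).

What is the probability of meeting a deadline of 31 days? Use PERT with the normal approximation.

0.918

te_A = (6 + 4·8 + 22)/6 = 60/6 = 10; σ²_A = ((22−6)/6)² = 7.111
te_B = (3 + 4·7 + 17)/6 = 48/6 = 8; σ²_B = ((17−3)/6)² = 5.444
te_C = (2 + 4·4 + 12)/6 = 30/6 = 5; σ²_C = ((12−2)/6)² = 2.778
te_D = (2 + 4·4 + 6)/6 = 24/6 = 4; σ²_D = ((6−2)/6)² = 0.444
te_E = (2 + 4·3 + 10)/6 = 24/6 = 4; σ²_E = ((10−2)/6)² = 1.778
te_F = (6 + 4·12 + 18)/6 = 72/6 = 12; σ²_F = ((18−6)/6)² = 4.000

Forward pass:
ES_A = 0; EF_A = 10
ES_B = 0; EF_B = 8
ES_C = 8; EF_C = 8+5 = 13
ES_D = 8; EF_D = 8+4 = 12
ES_E = max(EF_A=10, EF_B=8) = 10; EF_E = 10+4 = 14
ES_F = max(EF_B=8, EF_C=13, EF_D=12, EF_E=14) = 14; EF_F = 14+12 = 26
Expected project duration μ = 26 days. Critical path: A → E → F.

Variance along critical path = 7.111 + 1.778 + 4.000 = 12.889; σ = √12.889 = 3.590 days.
Z = (31 − 26) / 3.590 = 1.393
P(T ≤ 31) = Φ(1.393) ≈ 0.918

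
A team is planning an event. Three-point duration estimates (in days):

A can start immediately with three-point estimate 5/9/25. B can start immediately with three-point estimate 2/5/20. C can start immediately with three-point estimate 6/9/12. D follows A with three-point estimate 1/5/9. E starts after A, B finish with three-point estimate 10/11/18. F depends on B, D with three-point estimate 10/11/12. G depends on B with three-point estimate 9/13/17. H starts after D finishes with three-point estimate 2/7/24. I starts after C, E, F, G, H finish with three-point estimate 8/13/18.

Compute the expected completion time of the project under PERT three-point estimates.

40 days

te_A = (5 + 4·9 + 25)/6 = 66/6 = 11
te_B = (2 + 4·5 + 20)/6 = 42/6 = 7
te_C = (6 + 4·9 + 12)/6 = 54/6 = 9
te_D = (1 + 4·5 + 9)/6 = 30/6 = 5
te_E = (10 + 4·11 + 18)/6 = 72/6 = 12
te_F = (10 + 4·11 + 12)/6 = 66/6 = 11
te_G = (9 + 4·13 + 17)/6 = 78/6 = 13
te_H = (2 + 4·7 + 24)/6 = 54/6 = 9
te_I = (8 + 4·13 + 18)/6 = 78/6 = 13

Forward pass:
ES_A = 0; EF_A = 11
ES_B = 0; EF_B = 7
ES_C = 0; EF_C = 9
ES_D = 11; EF_D = 11+5 = 16
ES_E = max(EF_A=11, EF_B=7) = 11; EF_E = 11+12 = 23
ES_F = max(EF_B=7, EF_D=16) = 16; EF_F = 16+11 = 27
ES_G = 7; EF_G = 7+13 = 20
ES_H = 16; EF_H = 16+9 = 25
ES_I = max(EF_C=9, EF_E=23, EF_F=27, EF_G=20, EF_H=25) = 27; EF_I = 27+13 = 40
Expected project duration μ = 40 days. Critical path: A → D → F → I.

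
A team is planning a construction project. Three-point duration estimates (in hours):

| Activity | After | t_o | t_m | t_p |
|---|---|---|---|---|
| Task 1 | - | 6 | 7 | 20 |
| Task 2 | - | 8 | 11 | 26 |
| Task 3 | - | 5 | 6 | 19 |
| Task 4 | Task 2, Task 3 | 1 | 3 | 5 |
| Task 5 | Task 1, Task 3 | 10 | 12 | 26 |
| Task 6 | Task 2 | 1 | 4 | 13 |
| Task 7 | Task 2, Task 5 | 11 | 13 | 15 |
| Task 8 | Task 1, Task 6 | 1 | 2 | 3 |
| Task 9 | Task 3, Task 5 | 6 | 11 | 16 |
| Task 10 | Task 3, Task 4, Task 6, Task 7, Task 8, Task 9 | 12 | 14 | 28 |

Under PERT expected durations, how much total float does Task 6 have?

16 hours

te_Task 1 = (6 + 4·7 + 20)/6 = 54/6 = 9
te_Task 2 = (8 + 4·11 + 26)/6 = 78/6 = 13
te_Task 3 = (5 + 4·6 + 19)/6 = 48/6 = 8
te_Task 4 = (1 + 4·3 + 5)/6 = 18/6 = 3
te_Task 5 = (10 + 4·12 + 26)/6 = 84/6 = 14
te_Task 6 = (1 + 4·4 + 13)/6 = 30/6 = 5
te_Task 7 = (11 + 4·13 + 15)/6 = 78/6 = 13
te_Task 8 = (1 + 4·2 + 3)/6 = 12/6 = 2
te_Task 9 = (6 + 4·11 + 16)/6 = 66/6 = 11
te_Task 10 = (12 + 4·14 + 28)/6 = 96/6 = 16

Forward pass:
ES_Task 1 = 0; EF_Task 1 = 9
ES_Task 2 = 0; EF_Task 2 = 13
ES_Task 3 = 0; EF_Task 3 = 8
ES_Task 4 = max(EF_Task 2=13, EF_Task 3=8) = 13; EF_Task 4 = 13+3 = 16
ES_Task 5 = max(EF_Task 1=9, EF_Task 3=8) = 9; EF_Task 5 = 9+14 = 23
ES_Task 6 = 13; EF_Task 6 = 13+5 = 18
ES_Task 7 = max(EF_Task 2=13, EF_Task 5=23) = 23; EF_Task 7 = 23+13 = 36
ES_Task 8 = max(EF_Task 1=9, EF_Task 6=18) = 18; EF_Task 8 = 18+2 = 20
ES_Task 9 = max(EF_Task 3=8, EF_Task 5=23) = 23; EF_Task 9 = 23+11 = 34
ES_Task 10 = max(EF_Task 3=8, EF_Task 4=16, EF_Task 6=18, EF_Task 7=36, EF_Task 8=20, EF_Task 9=34) = 36; EF_Task 10 = 36+16 = 52
Expected project duration μ = 52 hours. Critical path: Task 1 → Task 5 → Task 7 → Task 10.

Backward pass:
LF_Task 10 = 52; LS_Task 10 = 52−16 = 36
LF_Task 9 = LS_Task 10 = 36; LS_Task 9 = 36−11 = 25
LF_Task 8 = LS_Task 10 = 36; LS_Task 8 = 36−2 = 34
LF_Task 7 = LS_Task 10 = 36; LS_Task 7 = 36−13 = 23
LF_Task 6 = min(LS_Task 8=34, LS_Task 10=36) = 34; LS_Task 6 = 34−5 = 29
LF_Task 5 = min(LS_Task 7=23, LS_Task 9=25) = 23; LS_Task 5 = 23−14 = 9
LF_Task 4 = LS_Task 10 = 36; LS_Task 4 = 36−3 = 33
LF_Task 3 = min(LS_Task 4=33, LS_Task 5=9, LS_Task 9=25, LS_Task 10=36) = 9; LS_Task 3 = 9−8 = 1
LF_Task 2 = min(LS_Task 4=33, LS_Task 6=29, LS_Task 7=23) = 23; LS_Task 2 = 23−13 = 10
LF_Task 1 = min(LS_Task 5=9, LS_Task 8=34) = 9; LS_Task 1 = 9−9 = 0
Slack_Task 6 = LS_Task 6 − ES_Task 6 = 29 − 13 = 16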